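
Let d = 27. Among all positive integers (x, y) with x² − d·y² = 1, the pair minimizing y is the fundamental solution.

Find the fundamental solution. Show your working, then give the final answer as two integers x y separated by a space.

26 5

√27 → a₀=5, period (5,10); ℓ=2 even so k=1
i=0: a=5 ⇒ p=5, q=1
i=1: a=5 ⇒ p=26, q=5
→ (26, 5).  Check: 26²=676, 27·5²=675, difference 1.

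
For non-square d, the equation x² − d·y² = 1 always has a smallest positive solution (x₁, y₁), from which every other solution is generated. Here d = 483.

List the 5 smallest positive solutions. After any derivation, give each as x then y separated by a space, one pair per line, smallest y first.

22 1
967 44
42526 1935
1870177 85096
82245262 3742289

[21; 1,42] for √483; ℓ=2 ⇒ convergent index 1
a_0=21:  p_0=21·1+0=21,  q_0=21·0+1=1
a_1=1:  p_1=1·21+1=22,  q_1=1·1+0=1
(x₁, y₁) = (22, 1);  22² − 483·1² = 1 ✓
k=2:  x_2 = 22·22+483·1·1 = 967,  y_2 = 22·1+1·22 = 44
k=3:  x_3 = 22·967+483·1·44 = 42526,  y_3 = 22·44+1·967 = 1935
k=4:  x_4 = 22·42526+483·1·1935 = 1870177,  y_4 = 22·1935+1·42526 = 85096
k=5:  x_5 = 22·1870177+483·1·85096 = 82245262,  y_5 = 22·85096+1·1870177 = 3742289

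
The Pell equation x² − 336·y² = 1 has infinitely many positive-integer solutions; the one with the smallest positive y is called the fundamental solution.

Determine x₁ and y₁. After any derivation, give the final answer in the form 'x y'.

55 3

[18; 3,36] for √336; ℓ=2 ⇒ convergent index 1
a_0=18:  p_0=18·1+0=18,  q_0=18·0+1=1
a_1=3:  p_1=3·18+1=55,  q_1=3·1+0=3
fundamental: x₁=55, y₁=3  (since 3025 − 336·9 = 1)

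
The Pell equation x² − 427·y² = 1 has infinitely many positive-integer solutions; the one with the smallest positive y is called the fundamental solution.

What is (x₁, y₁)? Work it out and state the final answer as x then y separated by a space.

√427 → a₀=20, period (1,1,1,40); ℓ=4 even so k=3
i=0: a=20 ⇒ p=20, q=1
i=1: a=1 ⇒ p=21, q=1
i=2: a=1 ⇒ p=41, q=2
i=3: a=1 ⇒ p=62, q=3
fundamental: x₁=62, y₁=3  (since 3844 − 427·9 = 1)

62 3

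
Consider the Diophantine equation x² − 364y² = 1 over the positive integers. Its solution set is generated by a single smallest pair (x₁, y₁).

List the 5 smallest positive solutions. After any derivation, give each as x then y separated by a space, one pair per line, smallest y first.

√364 = [19; 12,1,2,3,1,8,1,3,2,1,12,38, …], period ℓ=12 (even) → k=11
i=0: a=19 ⇒ p=19, q=1
…
i=6: a=8 ⇒ p=27607, q=1447
…
i=10: a=1 ⇒ p=390371, q=20461
i=11: a=12 ⇒ p=4954951, q=259710
→ (4954951, 259710).  Check: 4954951²=24551539412401, 364·259710²=24551539412400, difference 1.
(4954951+259710√364)^2 = 49103078824801 + 2573700648420√364
(4954951+259710√364)^3 = 486606699052048124551 + 25505121203178395130√364
(4954951+259710√364)^4 = 4822224700149240710505379201 + 252753251621617410554928840√364
(4954951+259710√364)^5 = 47787774200457874208819626306623751 + 2504759953751544114971907242978550√364

4954951 259710
49103078824801 2573700648420
486606699052048124551 25505121203178395130
4822224700149240710505379201 252753251621617410554928840
47787774200457874208819626306623751 2504759953751544114971907242978550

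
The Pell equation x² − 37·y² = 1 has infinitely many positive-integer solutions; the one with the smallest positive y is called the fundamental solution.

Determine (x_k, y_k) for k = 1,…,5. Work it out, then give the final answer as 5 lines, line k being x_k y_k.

73 12
10657 1752
1555849 255780
227143297 37342128
33161365513 5451694908

d=37: √d = [6; 12] (ℓ=1, odd), read p_1/q_1
a_0=6:  p_0=6·1+0=6,  q_0=6·0+1=1
a_1=12:  p_1=12·6+1=73,  q_1=12·1+0=12
fundamental: x₁=73, y₁=12  (since 5329 − 37·144 = 1)
(x_2, y_2) = (73·73 + 37·12·12, 73·12 + 12·73) = (10657, 1752)
(x_3, y_3) = (73·10657 + 37·12·1752, 73·1752 + 12·10657) = (1555849, 255780)
(x_4, y_4) = (73·1555849 + 37·12·255780, 73·255780 + 12·1555849) = (227143297, 37342128)
(x_5, y_5) = (73·227143297 + 37·12·37342128, 73·37342128 + 12·227143297) = (33161365513, 5451694908)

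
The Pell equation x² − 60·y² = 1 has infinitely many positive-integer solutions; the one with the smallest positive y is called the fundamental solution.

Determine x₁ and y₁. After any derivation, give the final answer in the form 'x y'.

31 4

√60 = [7; 1,2,1,14, …], period ℓ=4 (even) → k=3
i=0: a=7 ⇒ p=7, q=1
…
i=2: a=2 ⇒ p=23, q=3
i=3: a=1 ⇒ p=31, q=4
→ (31, 4).  Check: 31²=961, 60·4²=960, difference 1.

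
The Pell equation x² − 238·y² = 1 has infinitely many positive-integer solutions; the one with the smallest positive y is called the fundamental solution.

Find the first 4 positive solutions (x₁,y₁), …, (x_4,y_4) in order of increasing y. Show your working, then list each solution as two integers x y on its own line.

11663 756
272051137 17634456
6345864809999 411341319900
148023642285985537 9594947610352944

[15; 2,2,1,14,1,2,2,30] for √238; ℓ=8 ⇒ convergent index 7
step 0: (15, 1)  from 15·(1,0) + (0,1)
step 1: (31, 2)  from 2·(15,1) + (1,0)
step 2: (77, 5)  from 2·(31,2) + (15,1)
step 3: (108, 7)  from 1·(77,5) + (31,2)
…
step 5: (1697, 110)  from 1·(1589,103) + (108,7)
step 6: (4983, 323)  from 2·(1697,110) + (1589,103)
step 7: (11663, 756)  from 2·(4983,323) + (1697,110)
fundamental: x₁=11663, y₁=756  (since 136025569 − 238·571536 = 1)
(x_2, y_2) = (11663·11663 + 238·756·756, 11663·756 + 756·11663) = (272051137, 17634456)
(x_3, y_3) = (11663·272051137 + 238·756·17634456, 11663·17634456 + 756·272051137) = (6345864809999, 411341319900)
(x_4, y_4) = (11663·6345864809999 + 238·756·411341319900, 11663·411341319900 + 756·6345864809999) = (148023642285985537, 9594947610352944)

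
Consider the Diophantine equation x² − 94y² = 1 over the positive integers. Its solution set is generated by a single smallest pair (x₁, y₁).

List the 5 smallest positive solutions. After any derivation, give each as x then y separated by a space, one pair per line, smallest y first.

2143295 221064
9187426914049 947610731760
39382732335491159615 4062018686654877336
168817626601983862467148801 17412208682026983028992480
723651950015758622280719887718975 74638999614285983163562219965864

d=94: √d = [9; 1,2,3,1,1,…,2,1,18] (ℓ=16, even), read p_15/q_15
i=0: a=9 ⇒ p=9, q=1
…
i=3: a=3 ⇒ p=97, q=10
i=4: a=1 ⇒ p=126, q=13
i=5: a=1 ⇒ p=223, q=23
…
i=7: a=1 ⇒ p=1464, q=151
i=8: a=8 ⇒ p=12953, q=1336
i=9: a=1 ⇒ p=14417, q=1487
i=10: a=5 ⇒ p=85038, q=8771
i=11: a=1 ⇒ p=99455, q=10258
i=12: a=1 ⇒ p=184493, q=19029
i=13: a=3 ⇒ p=652934, q=67345
i=14: a=2 ⇒ p=1490361, q=153719
i=15: a=1 ⇒ p=2143295, q=221064
→ (2143295, 221064).  Check: 2143295²=4593713457025, 94·221064²=4593713457024, difference 1.
n=2: (2143295,221064)∘(2143295,221064) = (2143295·2143295+94·221064·221064, 2143295·221064+221064·2143295) = (9187426914049,947610731760)
n=3: (9187426914049,947610731760)∘(2143295,221064) = (2143295·9187426914049+94·221064·947610731760, 2143295·947610731760+221064·9187426914049) = (39382732335491159615,4062018686654877336)
n=4: (39382732335491159615,4062018686654877336)∘(2143295,221064) = (2143295·39382732335491159615+94·221064·4062018686654877336, 2143295·4062018686654877336+221064·39382732335491159615) = (168817626601983862467148801,17412208682026983028992480)
n=5: (168817626601983862467148801,17412208682026983028992480)∘(2143295,221064) = (2143295·168817626601983862467148801+94·221064·17412208682026983028992480, 2143295·17412208682026983028992480+221064·168817626601983862467148801) = (723651950015758622280719887718975,74638999614285983163562219965864)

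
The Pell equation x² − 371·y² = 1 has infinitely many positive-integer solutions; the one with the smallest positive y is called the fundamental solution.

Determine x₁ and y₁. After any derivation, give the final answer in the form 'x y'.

1695 88

[19; 3,1,4,1,3,38] for √371; ℓ=6 ⇒ convergent index 5
i=0: a=19 ⇒ p=19, q=1
i=1: a=3 ⇒ p=58, q=3
…
i=3: a=4 ⇒ p=366, q=19
i=4: a=1 ⇒ p=443, q=23
i=5: a=3 ⇒ p=1695, q=88
(x₁, y₁) = (1695, 88);  1695² − 371·88² = 1 ✓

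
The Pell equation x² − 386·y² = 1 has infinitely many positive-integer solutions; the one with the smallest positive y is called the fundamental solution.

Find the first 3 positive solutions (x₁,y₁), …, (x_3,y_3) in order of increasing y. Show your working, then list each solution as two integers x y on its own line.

√386 = [19; 1,1,1,4,1,18,1,4,1,1,1,38, …], period ℓ=12 (even) → k=11
i=0: a=19 ⇒ p=19, q=1
…
i=6: a=18 ⇒ p=6287, q=320
…
i=8: a=4 ⇒ p=32771, q=1668
i=9: a=1 ⇒ p=39392, q=2005
i=10: a=1 ⇒ p=72163, q=3673
i=11: a=1 ⇒ p=111555, q=5678
→ (111555, 5678).  Check: 111555²=12444518025, 386·5678²=12444518024, difference 1.
k=2:  x_2 = 111555·111555+386·5678·5678 = 24889036049,  y_2 = 111555·5678+5678·111555 = 1266818580
k=3:  x_3 = 111555·24889036049+386·5678·1266818580 = 5552992832780835,  y_3 = 111555·1266818580+5678·24889036049 = 282639893378122

111555 5678
24889036049 1266818580
5552992832780835 282639893378122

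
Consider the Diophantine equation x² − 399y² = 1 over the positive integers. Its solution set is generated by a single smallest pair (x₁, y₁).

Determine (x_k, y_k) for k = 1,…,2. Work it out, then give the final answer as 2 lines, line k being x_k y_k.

20 1
799 40

d=399: √d = [19; 1,38] (ℓ=2, even), read p_1/q_1
k=0  a_k=19  p_k/q_k = 19/1
k=1  a_k=1  p_k/q_k = 20/1
fundamental: x₁=20, y₁=1  (since 400 − 399·1 = 1)
n=2: (20,1)∘(20,1) = (20·20+399·1·1, 20·1+1·20) = (799,40)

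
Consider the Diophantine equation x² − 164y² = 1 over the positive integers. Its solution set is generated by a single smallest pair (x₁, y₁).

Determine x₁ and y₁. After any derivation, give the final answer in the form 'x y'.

√164 = [12; 1,4,6,4,1,24, …], period ℓ=6 (even) → k=5
i=0: a=12 ⇒ p=12, q=1
…
i=2: a=4 ⇒ p=64, q=5
…
i=4: a=4 ⇒ p=1652, q=129
i=5: a=1 ⇒ p=2049, q=160
fundamental: x₁=2049, y₁=160  (since 4198401 − 164·25600 = 1)

2049 160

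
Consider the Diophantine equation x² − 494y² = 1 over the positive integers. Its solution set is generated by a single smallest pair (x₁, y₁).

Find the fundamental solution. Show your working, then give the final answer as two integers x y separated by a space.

d=494: √d = [22; 4,2,2,1,2,1,2,2,4,44] (ℓ=10, even), read p_9/q_9
i=0: a=22 ⇒ p=22, q=1
i=1: a=4 ⇒ p=89, q=4
…
i=3: a=2 ⇒ p=489, q=22
…
i=5: a=2 ⇒ p=1867, q=84
…
i=8: a=2 ⇒ p=16514, q=743
i=9: a=4 ⇒ p=73035, q=3286
→ (73035, 3286).  Check: 73035²=5334111225, 494·3286²=5334111224, difference 1.

73035 3286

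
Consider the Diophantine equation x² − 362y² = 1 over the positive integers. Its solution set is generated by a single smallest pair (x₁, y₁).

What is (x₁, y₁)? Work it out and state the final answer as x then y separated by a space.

√362 → a₀=19, period (38); ℓ=1 odd so k=1
i=0: a=19 ⇒ p=19, q=1
i=1: a=38 ⇒ p=723, q=38
→ (723, 38).  Check: 723²=522729, 362·38²=522728, difference 1.

723 38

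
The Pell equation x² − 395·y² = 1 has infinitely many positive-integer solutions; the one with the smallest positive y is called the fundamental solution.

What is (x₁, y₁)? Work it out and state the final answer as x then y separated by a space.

159 8

√395 = [19; 1,6,1,38, …], period ℓ=4 (even) → k=3
k=0  a_k=19  p_k/q_k = 19/1
…
k=2  a_k=6  p_k/q_k = 139/7
k=3  a_k=1  p_k/q_k = 159/8
fundamental: x₁=159, y₁=8  (since 25281 − 395·64 = 1)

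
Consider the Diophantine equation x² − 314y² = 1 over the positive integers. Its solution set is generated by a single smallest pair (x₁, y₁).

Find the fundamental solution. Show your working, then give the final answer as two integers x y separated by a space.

392499 22150

√314 = [17; 1,2,1,1,2,1,34, …], period ℓ=7 (odd) → k=13
step 0: (17, 1)  from 17·(1,0) + (0,1)
step 1: (18, 1)  from 1·(17,1) + (1,0)
step 2: (53, 3)  from 2·(18,1) + (17,1)
step 3: (71, 4)  from 1·(53,3) + (18,1)
step 4: (124, 7)  from 1·(71,4) + (53,3)
…
step 6: (443, 25)  from 1·(319,18) + (124,7)
step 7: (15381, 868)  from 34·(443,25) + (319,18)
…
step 9: (47029, 2654)  from 2·(15824,893) + (15381,868)
step 10: (62853, 3547)  from 1·(47029,2654) + (15824,893)
step 11: (109882, 6201)  from 1·(62853,3547) + (47029,2654)
step 12: (282617, 15949)  from 2·(109882,6201) + (62853,3547)
step 13: (392499, 22150)  from 1·(282617,15949) + (109882,6201)
(x₁, y₁) = (392499, 22150);  392499² − 314·22150² = 1 ✓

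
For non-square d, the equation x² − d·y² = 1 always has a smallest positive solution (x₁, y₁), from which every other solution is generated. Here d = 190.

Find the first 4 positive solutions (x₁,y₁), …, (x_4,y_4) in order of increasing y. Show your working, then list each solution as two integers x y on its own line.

√190 → a₀=13, period (1,3,1,1,1,…,3,1,26); ℓ=14 even so k=13
step 0: (13, 1)  from 13·(1,0) + (0,1)
step 1: (14, 1)  from 1·(13,1) + (1,0)
step 2: (55, 4)  from 3·(14,1) + (13,1)
…
step 4: (124, 9)  from 1·(69,5) + (55,4)
step 5: (193, 14)  from 1·(124,9) + (69,5)
step 6: (510, 37)  from 2·(193,14) + (124,9)
step 7: (1213, 88)  from 2·(510,37) + (193,14)
step 8: (2936, 213)  from 2·(1213,88) + (510,37)
step 9: (4149, 301)  from 1·(2936,213) + (1213,88)
step 10: (7085, 514)  from 1·(4149,301) + (2936,213)
step 11: (11234, 815)  from 1·(7085,514) + (4149,301)
step 12: (40787, 2959)  from 3·(11234,815) + (7085,514)
step 13: (52021, 3774)  from 1·(40787,2959) + (11234,815)
→ (52021, 3774).  Check: 52021²=2706184441, 190·3774²=2706184440, difference 1.
(x_2, y_2) = (52021·52021 + 190·3774·3774, 52021·3774 + 3774·52021) = (5412368881, 392654508)
(x_3, y_3) = (52021·5412368881 + 190·3774·392654508, 52021·392654508 + 3774·5412368881) = (563113683064981, 40852560317562)
(x_4, y_4) = (52021·563113683064981 + 190·3774·40852560317562, 52021·40852560317562 + 3774·563113683064981) = (58587473808034384321, 4250382080167131096)

52021 3774
5412368881 392654508
563113683064981 40852560317562
58587473808034384321 4250382080167131096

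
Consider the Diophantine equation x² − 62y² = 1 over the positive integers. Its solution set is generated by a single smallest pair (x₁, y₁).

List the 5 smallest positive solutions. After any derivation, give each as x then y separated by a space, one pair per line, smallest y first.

[7; 1,6,1,14] for √62; ℓ=4 ⇒ convergent index 3
i=0: a=7 ⇒ p=7, q=1
…
i=2: a=6 ⇒ p=55, q=7
i=3: a=1 ⇒ p=63, q=8
fundamental: x₁=63, y₁=8  (since 3969 − 62·64 = 1)
(x_2, y_2) = (63·63 + 62·8·8, 63·8 + 8·63) = (7937, 1008)
(x_3, y_3) = (63·7937 + 62·8·1008, 63·1008 + 8·7937) = (999999, 127000)
(x_4, y_4) = (63·999999 + 62·8·127000, 63·127000 + 8·999999) = (125991937, 16000992)
(x_5, y_5) = (63·125991937 + 62·8·16000992, 63·16000992 + 8·125991937) = (15873984063, 2015997992)

63 8
7937 1008
999999 127000
125991937 16000992
15873984063 2015997992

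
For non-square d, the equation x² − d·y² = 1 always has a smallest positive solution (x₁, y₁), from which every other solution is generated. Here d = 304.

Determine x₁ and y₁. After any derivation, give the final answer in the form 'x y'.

57799 3315

√304 = [17; 2,3,2,1,1,1,1,1,2,3,2,34, …], period ℓ=12 (even) → k=11
i=0: a=17 ⇒ p=17, q=1
i=1: a=2 ⇒ p=35, q=2
…
i=5: a=1 ⇒ p=680, q=39
…
i=8: a=1 ⇒ p=2842, q=163
i=9: a=2 ⇒ p=7445, q=427
i=10: a=3 ⇒ p=25177, q=1444
i=11: a=2 ⇒ p=57799, q=3315
(x₁, y₁) = (57799, 3315);  57799² − 304·3315² = 1 ✓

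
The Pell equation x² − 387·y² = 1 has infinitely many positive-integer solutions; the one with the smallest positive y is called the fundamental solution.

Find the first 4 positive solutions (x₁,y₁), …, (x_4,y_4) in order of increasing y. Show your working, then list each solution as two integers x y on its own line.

3482 177
24248647 1232628
168867574226 8584021215
1175993762661217 59779122508632

√387 = [19; 1,2,19,2,1,38, …], period ℓ=6 (even) → k=5
i=0: a=19 ⇒ p=19, q=1
i=1: a=1 ⇒ p=20, q=1
…
i=4: a=2 ⇒ p=2341, q=119
i=5: a=1 ⇒ p=3482, q=177
fundamental: x₁=3482, y₁=177  (since 12124324 − 387·31329 = 1)
k=2:  x_2 = 3482·3482+387·177·177 = 24248647,  y_2 = 3482·177+177·3482 = 1232628
k=3:  x_3 = 3482·24248647+387·177·1232628 = 168867574226,  y_3 = 3482·1232628+177·24248647 = 8584021215
k=4:  x_4 = 3482·168867574226+387·177·8584021215 = 1175993762661217,  y_4 = 3482·8584021215+177·168867574226 = 59779122508632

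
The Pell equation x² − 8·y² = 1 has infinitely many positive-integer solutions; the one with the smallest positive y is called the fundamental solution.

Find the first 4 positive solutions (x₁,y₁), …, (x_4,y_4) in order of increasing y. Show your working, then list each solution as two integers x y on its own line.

3 1
17 6
99 35
577 204

√8 → a₀=2, period (1,4); ℓ=2 even so k=1
a_0=2:  p_0=2·1+0=2,  q_0=2·0+1=1
a_1=1:  p_1=1·2+1=3,  q_1=1·1+0=1
(x₁, y₁) = (3, 1);  3² − 8·1² = 1 ✓
(x_2, y_2) = (3·3 + 8·1·1, 3·1 + 1·3) = (17, 6)
(x_3, y_3) = (3·17 + 8·1·6, 3·6 + 1·17) = (99, 35)
(x_4, y_4) = (3·99 + 8·1·35, 3·35 + 1·99) = (577, 204)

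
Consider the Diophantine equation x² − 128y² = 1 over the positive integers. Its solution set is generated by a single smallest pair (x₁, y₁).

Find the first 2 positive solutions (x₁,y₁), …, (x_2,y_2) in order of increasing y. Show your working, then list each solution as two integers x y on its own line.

577 51
665857 58854

√128 → a₀=11, period (3,5,3,22); ℓ=4 even so k=3
step 0: (11, 1)  from 11·(1,0) + (0,1)
…
step 2: (181, 16)  from 5·(34,3) + (11,1)
step 3: (577, 51)  from 3·(181,16) + (34,3)
(x₁, y₁) = (577, 51);  577² − 128·51² = 1 ✓
(577+51√128)^2 = 665857 + 58854√128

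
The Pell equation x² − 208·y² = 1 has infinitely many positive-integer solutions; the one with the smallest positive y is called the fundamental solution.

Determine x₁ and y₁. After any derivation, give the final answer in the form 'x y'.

649 45

[14; 2,2,1,2,2,28] for √208; ℓ=6 ⇒ convergent index 5
a_0=14:  p_0=14·1+0=14,  q_0=14·0+1=1
a_1=2:  p_1=2·14+1=29,  q_1=2·1+0=2
a_2=2:  p_2=2·29+14=72,  q_2=2·2+1=5
a_3=1:  p_3=1·72+29=101,  q_3=1·5+2=7
a_4=2:  p_4=2·101+72=274,  q_4=2·7+5=19
a_5=2:  p_5=2·274+101=649,  q_5=2·19+7=45
(x₁, y₁) = (649, 45);  649² − 208·45² = 1 ✓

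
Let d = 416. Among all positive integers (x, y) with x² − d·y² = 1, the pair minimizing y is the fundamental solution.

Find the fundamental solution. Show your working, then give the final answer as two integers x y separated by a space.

d=416: √d = [20; 2,1,1,9,1,1,2,40] (ℓ=8, even), read p_7/q_7
i=0: a=20 ⇒ p=20, q=1
…
i=3: a=1 ⇒ p=102, q=5
…
i=5: a=1 ⇒ p=1081, q=53
i=6: a=1 ⇒ p=2060, q=101
i=7: a=2 ⇒ p=5201, q=255
(x₁, y₁) = (5201, 255);  5201² − 416·255² = 1 ✓

5201 255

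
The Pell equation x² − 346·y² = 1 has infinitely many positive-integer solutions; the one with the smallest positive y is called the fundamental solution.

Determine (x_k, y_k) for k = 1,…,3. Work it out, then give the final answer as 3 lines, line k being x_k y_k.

17299 930
598510801 32176140
20707276675699 1113230090790

[18; 1,1,1,1,36] for √346; ℓ=5 ⇒ convergent index 9
step 0: (18, 1)  from 18·(1,0) + (0,1)
…
step 3: (56, 3)  from 1·(37,2) + (19,1)
…
step 5: (3404, 183)  from 36·(93,5) + (56,3)
step 6: (3497, 188)  from 1·(3404,183) + (93,5)
step 7: (6901, 371)  from 1·(3497,188) + (3404,183)
step 8: (10398, 559)  from 1·(6901,371) + (3497,188)
step 9: (17299, 930)  from 1·(10398,559) + (6901,371)
→ (17299, 930).  Check: 17299²=299255401, 346·930²=299255400, difference 1.
(x_2, y_2) = (17299·17299 + 346·930·930, 17299·930 + 930·17299) = (598510801, 32176140)
(x_3, y_3) = (17299·598510801 + 346·930·32176140, 17299·32176140 + 930·598510801) = (20707276675699, 1113230090790)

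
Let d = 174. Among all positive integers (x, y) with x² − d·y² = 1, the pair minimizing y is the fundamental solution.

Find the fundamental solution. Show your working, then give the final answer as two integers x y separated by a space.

d=174: √d = [13; 5,4,5,26] (ℓ=4, even), read p_3/q_3
a_0=13:  p_0=13·1+0=13,  q_0=13·0+1=1
…
a_2=4:  p_2=4·66+13=277,  q_2=4·5+1=21
a_3=5:  p_3=5·277+66=1451,  q_3=5·21+5=110
(x₁, y₁) = (1451, 110);  1451² − 174·110² = 1 ✓

1451 110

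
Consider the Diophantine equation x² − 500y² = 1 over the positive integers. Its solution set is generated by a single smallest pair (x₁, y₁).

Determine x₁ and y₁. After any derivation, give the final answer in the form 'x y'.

[22; 2,1,3,2,1,…,1,2,44] for √500; ℓ=14 ⇒ convergent index 13
a_0=22:  p_0=22·1+0=22,  q_0=22·0+1=1
a_1=2:  p_1=2·22+1=45,  q_1=2·1+0=2
…
a_4=2:  p_4=2·246+67=559,  q_4=2·11+3=25
a_5=1:  p_5=1·559+246=805,  q_5=1·25+11=36
…
a_7=10:  p_7=10·1364+805=14445,  q_7=10·61+36=646
…
a_9=1:  p_9=1·15809+14445=30254,  q_9=1·707+646=1353
a_10=2:  p_10=2·30254+15809=76317,  q_10=2·1353+707=3413
a_11=3:  p_11=3·76317+30254=259205,  q_11=3·3413+1353=11592
a_12=1:  p_12=1·259205+76317=335522,  q_12=1·11592+3413=15005
a_13=2:  p_13=2·335522+259205=930249,  q_13=2·15005+11592=41602
(x₁, y₁) = (930249, 41602);  930249² − 500·41602² = 1 ✓

930249 41602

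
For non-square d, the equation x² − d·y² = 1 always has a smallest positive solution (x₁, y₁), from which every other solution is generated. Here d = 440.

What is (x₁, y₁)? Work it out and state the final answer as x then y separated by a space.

21 1

√440 = [20; 1,40, …], period ℓ=2 (even) → k=1
k=0  a_k=20  p_k/q_k = 20/1
k=1  a_k=1  p_k/q_k = 21/1
→ (21, 1).  Check: 21²=441, 440·1²=440, difference 1.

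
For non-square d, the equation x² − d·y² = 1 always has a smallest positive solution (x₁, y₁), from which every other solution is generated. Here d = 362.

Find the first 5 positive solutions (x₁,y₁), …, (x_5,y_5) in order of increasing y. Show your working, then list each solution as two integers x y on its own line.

√362 = [19; 38, …], period ℓ=1 (odd) → k=1
i=0: a=19 ⇒ p=19, q=1
i=1: a=38 ⇒ p=723, q=38
(x₁, y₁) = (723, 38);  723² − 362·38² = 1 ✓
n=2: (723,38)∘(723,38) = (723·723+362·38·38, 723·38+38·723) = (1045457,54948)
n=3: (1045457,54948)∘(723,38) = (723·1045457+362·38·54948, 723·54948+38·1045457) = (1511730099,79454770)
n=4: (1511730099,79454770)∘(723,38) = (723·1511730099+362·38·79454770, 723·79454770+38·1511730099) = (2185960677697,114891542472)
n=5: (2185960677697,114891542472)∘(723,38) = (723·2185960677697+362·38·114891542472, 723·114891542472+38·2185960677697) = (3160897628219763,166133090959742)

723 38
1045457 54948
1511730099 79454770
2185960677697 114891542472
3160897628219763 166133090959742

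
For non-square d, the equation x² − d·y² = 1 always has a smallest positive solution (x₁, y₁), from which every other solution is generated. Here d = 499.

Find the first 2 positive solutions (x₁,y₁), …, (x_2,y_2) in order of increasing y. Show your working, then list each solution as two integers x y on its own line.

d=499: √d = [22; 2,1,21,1,2,44] (ℓ=6, even), read p_5/q_5
a_0=22:  p_0=22·1+0=22,  q_0=22·0+1=1
a_1=2:  p_1=2·22+1=45,  q_1=2·1+0=2
a_2=1:  p_2=1·45+22=67,  q_2=1·2+1=3
…
a_4=1:  p_4=1·1452+67=1519,  q_4=1·65+3=68
a_5=2:  p_5=2·1519+1452=4490,  q_5=2·68+65=201
(x₁, y₁) = (4490, 201);  4490² − 499·201² = 1 ✓
(x_2, y_2) = (4490·4490 + 499·201·201, 4490·201 + 201·4490) = (40320199, 1804980)

4490 201
40320199 1804980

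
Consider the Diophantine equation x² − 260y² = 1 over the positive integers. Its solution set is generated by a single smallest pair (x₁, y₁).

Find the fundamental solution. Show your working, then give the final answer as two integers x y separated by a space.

129 8

[16; 8,32] for √260; ℓ=2 ⇒ convergent index 1
k=0  a_k=16  p_k/q_k = 16/1
k=1  a_k=8  p_k/q_k = 129/8
(x₁, y₁) = (129, 8);  129² − 260·8² = 1 ✓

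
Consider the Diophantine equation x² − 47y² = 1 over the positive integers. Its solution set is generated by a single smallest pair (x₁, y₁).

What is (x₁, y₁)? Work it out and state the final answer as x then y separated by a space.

√47 = [6; 1,5,1,12, …], period ℓ=4 (even) → k=3
k=0  a_k=6  p_k/q_k = 6/1
…
k=2  a_k=5  p_k/q_k = 41/6
k=3  a_k=1  p_k/q_k = 48/7
(x₁, y₁) = (48, 7);  48² − 47·7² = 1 ✓

48 7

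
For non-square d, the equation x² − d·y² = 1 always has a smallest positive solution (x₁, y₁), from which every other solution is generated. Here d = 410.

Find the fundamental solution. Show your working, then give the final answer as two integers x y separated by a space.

√410 → a₀=20, period (4,40); ℓ=2 even so k=1
a_0=20:  p_0=20·1+0=20,  q_0=20·0+1=1
a_1=4:  p_1=4·20+1=81,  q_1=4·1+0=4
→ (81, 4).  Check: 81²=6561, 410·4²=6560, difference 1.

81 4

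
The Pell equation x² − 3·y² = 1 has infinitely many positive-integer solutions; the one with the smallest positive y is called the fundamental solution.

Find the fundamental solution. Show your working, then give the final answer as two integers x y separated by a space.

2 1

√3 = [1; 1,2, …], period ℓ=2 (even) → k=1
i=0: a=1 ⇒ p=1, q=1
i=1: a=1 ⇒ p=2, q=1
(x₁, y₁) = (2, 1);  2² − 3·1² = 1 ✓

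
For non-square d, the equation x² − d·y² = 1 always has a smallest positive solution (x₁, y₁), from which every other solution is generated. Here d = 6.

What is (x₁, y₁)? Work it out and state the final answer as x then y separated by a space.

5 2

d=6: √d = [2; 2,4] (ℓ=2, even), read p_1/q_1
k=0  a_k=2  p_k/q_k = 2/1
k=1  a_k=2  p_k/q_k = 5/2
(x₁, y₁) = (5, 2);  5² − 6·2² = 1 ✓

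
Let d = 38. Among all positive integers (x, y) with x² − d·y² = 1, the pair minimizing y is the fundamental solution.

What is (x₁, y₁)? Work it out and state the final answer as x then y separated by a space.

[6; 6,12] for √38; ℓ=2 ⇒ convergent index 1
step 0: (6, 1)  from 6·(1,0) + (0,1)
step 1: (37, 6)  from 6·(6,1) + (1,0)
(x₁, y₁) = (37, 6);  37² − 38·6² = 1 ✓

37 6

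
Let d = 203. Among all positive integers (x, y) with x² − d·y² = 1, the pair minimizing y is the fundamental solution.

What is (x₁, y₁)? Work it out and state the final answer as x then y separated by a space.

57 4

√203 → a₀=14, period (4,28); ℓ=2 even so k=1
i=0: a=14 ⇒ p=14, q=1
i=1: a=4 ⇒ p=57, q=4
(x₁, y₁) = (57, 4);  57² − 203·4² = 1 ✓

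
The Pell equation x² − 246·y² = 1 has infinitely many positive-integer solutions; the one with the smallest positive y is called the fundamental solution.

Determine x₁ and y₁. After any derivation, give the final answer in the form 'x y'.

d=246: √d = [15; 1,2,5,1,14,1,5,2,1,30] (ℓ=10, even), read p_9/q_9
a_0=15:  p_0=15·1+0=15,  q_0=15·0+1=1
a_1=1:  p_1=1·15+1=16,  q_1=1·1+0=1
…
a_5=14:  p_5=14·298+251=4423,  q_5=14·19+16=282
…
a_8=2:  p_8=2·28028+4721=60777,  q_8=2·1787+301=3875
a_9=1:  p_9=1·60777+28028=88805,  q_9=1·3875+1787=5662
(x₁, y₁) = (88805, 5662);  88805² − 246·5662² = 1 ✓

88805 5662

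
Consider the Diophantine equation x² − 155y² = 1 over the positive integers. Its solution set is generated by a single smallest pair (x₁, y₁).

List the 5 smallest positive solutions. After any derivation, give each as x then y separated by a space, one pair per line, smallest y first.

√155 → a₀=12, period (2,4,2,24); ℓ=4 even so k=3
i=0: a=12 ⇒ p=12, q=1
i=1: a=2 ⇒ p=25, q=2
i=2: a=4 ⇒ p=112, q=9
i=3: a=2 ⇒ p=249, q=20
→ (249, 20).  Check: 249²=62001, 155·20²=62000, difference 1.
n=2: (249,20)∘(249,20) = (249·249+155·20·20, 249·20+20·249) = (124001,9960)
n=3: (124001,9960)∘(249,20) = (249·124001+155·20·9960, 249·9960+20·124001) = (61752249,4960060)
n=4: (61752249,4960060)∘(249,20) = (249·61752249+155·20·4960060, 249·4960060+20·61752249) = (30752496001,2470099920)
n=5: (30752496001,2470099920)∘(249,20) = (249·30752496001+155·20·2470099920, 249·2470099920+20·30752496001) = (15314681256249,1230104800100)

249 20
124001 9960
61752249 4960060
30752496001 2470099920
15314681256249 1230104800100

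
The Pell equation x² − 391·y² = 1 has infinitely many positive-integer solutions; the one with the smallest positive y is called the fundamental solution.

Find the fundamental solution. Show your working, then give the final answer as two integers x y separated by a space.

√391 = [19; 1,3,2,2,1,…,3,1,38, …], period ℓ=16 (even) → k=15
k=0  a_k=19  p_k/q_k = 19/1
k=1  a_k=1  p_k/q_k = 20/1
k=2  a_k=3  p_k/q_k = 79/4
k=3  a_k=2  p_k/q_k = 178/9
k=4  a_k=2  p_k/q_k = 435/22
…
k=6  a_k=1  p_k/q_k = 1048/53
k=7  a_k=2  p_k/q_k = 2709/137
k=8  a_k=19  p_k/q_k = 52519/2656
k=9  a_k=2  p_k/q_k = 107747/5449
k=10  a_k=1  p_k/q_k = 160266/8105
…
k=12  a_k=2  p_k/q_k = 696292/35213
k=13  a_k=2  p_k/q_k = 1660597/83980
k=14  a_k=3  p_k/q_k = 5678083/287153
k=15  a_k=1  p_k/q_k = 7338680/371133
fundamental: x₁=7338680, y₁=371133  (since 53856224142400 − 391·137739703689 = 1)

7338680 371133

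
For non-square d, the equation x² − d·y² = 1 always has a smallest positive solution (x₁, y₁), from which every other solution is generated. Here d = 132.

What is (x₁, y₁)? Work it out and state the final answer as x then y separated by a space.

23 2

√132 → a₀=11, period (2,22); ℓ=2 even so k=1
i=0: a=11 ⇒ p=11, q=1
i=1: a=2 ⇒ p=23, q=2
fundamental: x₁=23, y₁=2  (since 529 − 132·4 = 1)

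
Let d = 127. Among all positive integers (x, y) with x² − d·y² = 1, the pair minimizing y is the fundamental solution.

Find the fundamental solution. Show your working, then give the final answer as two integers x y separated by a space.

√127 = [11; 3,1,2,2,7,11,7,2,2,1,3,22, …], period ℓ=12 (even) → k=11
a_0=11:  p_0=11·1+0=11,  q_0=11·0+1=1
…
a_2=1:  p_2=1·34+11=45,  q_2=1·3+1=4
…
a_5=7:  p_5=7·293+124=2175,  q_5=7·26+11=193
…
a_7=7:  p_7=7·24218+2175=171701,  q_7=7·2149+193=15236
a_8=2:  p_8=2·171701+24218=367620,  q_8=2·15236+2149=32621
…
a_10=1:  p_10=1·906941+367620=1274561,  q_10=1·80478+32621=113099
a_11=3:  p_11=3·1274561+906941=4730624,  q_11=3·113099+80478=419775
→ (4730624, 419775).  Check: 4730624²=22378803429376, 127·419775²=22378803429375, difference 1.

4730624 419775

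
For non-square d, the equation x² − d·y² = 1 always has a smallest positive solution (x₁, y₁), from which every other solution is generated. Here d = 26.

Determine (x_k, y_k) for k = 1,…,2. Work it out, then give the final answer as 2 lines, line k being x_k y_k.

51 10
5201 1020

[5; 10] for √26; ℓ=1 ⇒ convergent index 1
a_0=5:  p_0=5·1+0=5,  q_0=5·0+1=1
a_1=10:  p_1=10·5+1=51,  q_1=10·1+0=10
→ (51, 10).  Check: 51²=2601, 26·10²=2600, difference 1.
k=2:  x_2 = 51·51+26·10·10 = 5201,  y_2 = 51·10+10·51 = 1020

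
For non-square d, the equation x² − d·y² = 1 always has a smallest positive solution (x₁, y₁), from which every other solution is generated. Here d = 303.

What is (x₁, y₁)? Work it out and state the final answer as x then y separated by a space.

d=303: √d = [17; 2,2,5,2,2,34] (ℓ=6, even), read p_5/q_5
a_0=17:  p_0=17·1+0=17,  q_0=17·0+1=1
a_1=2:  p_1=2·17+1=35,  q_1=2·1+0=2
…
a_4=2:  p_4=2·470+87=1027,  q_4=2·27+5=59
a_5=2:  p_5=2·1027+470=2524,  q_5=2·59+27=145
→ (2524, 145).  Check: 2524²=6370576, 303·145²=6370575, difference 1.

2524 145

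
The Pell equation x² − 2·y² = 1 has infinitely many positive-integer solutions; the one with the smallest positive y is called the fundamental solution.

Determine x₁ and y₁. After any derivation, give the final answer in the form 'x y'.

√2 = [1; 2, …], period ℓ=1 (odd) → k=1
a_0=1:  p_0=1·1+0=1,  q_0=1·0+1=1
a_1=2:  p_1=2·1+1=3,  q_1=2·1+0=2
(x₁, y₁) = (3, 2);  3² − 2·2² = 1 ✓

3 2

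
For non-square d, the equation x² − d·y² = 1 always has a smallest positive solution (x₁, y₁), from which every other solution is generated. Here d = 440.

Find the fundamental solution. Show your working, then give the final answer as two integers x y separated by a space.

21 1

√440 → a₀=20, period (1,40); ℓ=2 even so k=1
k=0  a_k=20  p_k/q_k = 20/1
k=1  a_k=1  p_k/q_k = 21/1
fundamental: x₁=21, y₁=1  (since 441 − 440·1 = 1)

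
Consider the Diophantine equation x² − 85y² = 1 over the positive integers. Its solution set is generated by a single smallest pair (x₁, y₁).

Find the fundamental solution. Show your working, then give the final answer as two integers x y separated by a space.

285769 30996

[9; 4,1,1,4,18] for √85; ℓ=5 ⇒ convergent index 9
i=0: a=9 ⇒ p=9, q=1
i=1: a=4 ⇒ p=37, q=4
i=2: a=1 ⇒ p=46, q=5
…
i=7: a=1 ⇒ p=34813, q=3776
i=8: a=1 ⇒ p=62739, q=6805
i=9: a=4 ⇒ p=285769, q=30996
→ (285769, 30996).  Check: 285769²=81663921361, 85·30996²=81663921360, difference 1.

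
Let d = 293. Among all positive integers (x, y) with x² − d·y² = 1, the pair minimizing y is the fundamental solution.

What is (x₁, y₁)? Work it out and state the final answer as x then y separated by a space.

d=293: √d = [17; 8,1,1,8,34] (ℓ=5, odd), read p_9/q_9
a_0=17:  p_0=17·1+0=17,  q_0=17·0+1=1
a_1=8:  p_1=8·17+1=137,  q_1=8·1+0=8
a_2=1:  p_2=1·137+17=154,  q_2=1·8+1=9
a_3=1:  p_3=1·154+137=291,  q_3=1·9+8=17
…
a_5=34:  p_5=34·2482+291=84679,  q_5=34·145+17=4947
a_6=8:  p_6=8·84679+2482=679914,  q_6=8·4947+145=39721
a_7=1:  p_7=1·679914+84679=764593,  q_7=1·39721+4947=44668
a_8=1:  p_8=1·764593+679914=1444507,  q_8=1·44668+39721=84389
a_9=8:  p_9=8·1444507+764593=12320649,  q_9=8·84389+44668=719780
fundamental: x₁=12320649, y₁=719780  (since 151798391781201 − 293·518083248400 = 1)

12320649 719780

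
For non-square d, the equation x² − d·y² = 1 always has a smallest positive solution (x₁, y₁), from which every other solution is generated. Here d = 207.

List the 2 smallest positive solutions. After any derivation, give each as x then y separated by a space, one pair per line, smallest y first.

1151 80
2649601 184160

[14; 2,1,1,2,1,1,2,28] for √207; ℓ=8 ⇒ convergent index 7
step 0: (14, 1)  from 14·(1,0) + (0,1)
step 1: (29, 2)  from 2·(14,1) + (1,0)
…
step 3: (72, 5)  from 1·(43,3) + (29,2)
…
step 6: (446, 31)  from 1·(259,18) + (187,13)
step 7: (1151, 80)  from 2·(446,31) + (259,18)
→ (1151, 80).  Check: 1151²=1324801, 207·80²=1324800, difference 1.
(1151+80√207)^2 = 2649601 + 184160√207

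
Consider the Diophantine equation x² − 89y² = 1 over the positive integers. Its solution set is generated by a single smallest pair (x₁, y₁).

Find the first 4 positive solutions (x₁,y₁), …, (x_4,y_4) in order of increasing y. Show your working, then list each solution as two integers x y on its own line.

500001 53000
500002000001 53000106000
500003000004500001 53000212000159000
500004000010000008000001 53000318000530000212000

d=89: √d = [9; 2,3,3,2,18] (ℓ=5, odd), read p_9/q_9
step 0: (9, 1)  from 9·(1,0) + (0,1)
…
step 2: (66, 7)  from 3·(19,2) + (9,1)
step 3: (217, 23)  from 3·(66,7) + (19,2)
…
step 8: (216991, 23001)  from 3·(66019,6998) + (18934,2007)
step 9: (500001, 53000)  from 2·(216991,23001) + (66019,6998)
(x₁, y₁) = (500001, 53000);  500001² − 89·53000² = 1 ✓
k=2:  x_2 = 500001·500001+89·53000·53000 = 500002000001,  y_2 = 500001·53000+53000·500001 = 53000106000
k=3:  x_3 = 500001·500002000001+89·53000·53000106000 = 500003000004500001,  y_3 = 500001·53000106000+53000·500002000001 = 53000212000159000
k=4:  x_4 = 500001·500003000004500001+89·53000·53000212000159000 = 500004000010000008000001,  y_4 = 500001·53000212000159000+53000·500003000004500001 = 53000318000530000212000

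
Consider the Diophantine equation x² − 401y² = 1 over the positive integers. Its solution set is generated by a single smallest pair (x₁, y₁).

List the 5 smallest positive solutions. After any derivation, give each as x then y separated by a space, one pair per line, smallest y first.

d=401: √d = [20; 40] (ℓ=1, odd), read p_1/q_1
k=0  a_k=20  p_k/q_k = 20/1
k=1  a_k=40  p_k/q_k = 801/40
fundamental: x₁=801, y₁=40  (since 641601 − 401·1600 = 1)
n=2: (801,40)∘(801,40) = (801·801+401·40·40, 801·40+40·801) = (1283201,64080)
n=3: (1283201,64080)∘(801,40) = (801·1283201+401·40·64080, 801·64080+40·1283201) = (2055687201,102656120)
n=4: (2055687201,102656120)∘(801,40) = (801·2055687201+401·40·102656120, 801·102656120+40·2055687201) = (3293209612801,164455040160)
n=5: (3293209612801,164455040160)∘(801,40) = (801·3293209612801+401·40·164455040160, 801·164455040160+40·3293209612801) = (5275719744020001,263456871680200)

801 40
1283201 64080
2055687201 102656120
3293209612801 164455040160
5275719744020001 263456871680200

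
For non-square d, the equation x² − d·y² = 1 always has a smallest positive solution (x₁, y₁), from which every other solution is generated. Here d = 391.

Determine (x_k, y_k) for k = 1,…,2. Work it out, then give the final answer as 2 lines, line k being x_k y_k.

7338680 371133
107712448284799 5447252648880

[19; 1,3,2,2,1,…,3,1,38] for √391; ℓ=16 ⇒ convergent index 15
a_0=19:  p_0=19·1+0=19,  q_0=19·0+1=1
a_1=1:  p_1=1·19+1=20,  q_1=1·1+0=1
a_2=3:  p_2=3·20+19=79,  q_2=3·1+1=4
…
a_4=2:  p_4=2·178+79=435,  q_4=2·9+4=22
a_5=1:  p_5=1·435+178=613,  q_5=1·22+9=31
a_6=1:  p_6=1·613+435=1048,  q_6=1·31+22=53
a_7=2:  p_7=2·1048+613=2709,  q_7=2·53+31=137
a_8=19:  p_8=19·2709+1048=52519,  q_8=19·137+53=2656
…
a_11=1:  p_11=1·160266+107747=268013,  q_11=1·8105+5449=13554
…
a_13=2:  p_13=2·696292+268013=1660597,  q_13=2·35213+13554=83980
a_14=3:  p_14=3·1660597+696292=5678083,  q_14=3·83980+35213=287153
a_15=1:  p_15=1·5678083+1660597=7338680,  q_15=1·287153+83980=371133
→ (7338680, 371133).  Check: 7338680²=53856224142400, 391·371133²=53856224142399, difference 1.
n=2: (7338680,371133)∘(7338680,371133) = (7338680·7338680+391·371133·371133, 7338680·371133+371133·7338680) = (107712448284799,5447252648880)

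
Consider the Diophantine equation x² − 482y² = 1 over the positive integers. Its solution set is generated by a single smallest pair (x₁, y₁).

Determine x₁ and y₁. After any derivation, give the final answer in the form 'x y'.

483 22

√482 = [21; 1,20,1,42, …], period ℓ=4 (even) → k=3
k=0  a_k=21  p_k/q_k = 21/1
…
k=2  a_k=20  p_k/q_k = 461/21
k=3  a_k=1  p_k/q_k = 483/22
(x₁, y₁) = (483, 22);  483² − 482·22² = 1 ✓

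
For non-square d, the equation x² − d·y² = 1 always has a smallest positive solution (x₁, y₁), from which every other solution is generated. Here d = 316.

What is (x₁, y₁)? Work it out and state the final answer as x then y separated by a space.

12799 720

√316 = [17; 1,3,2,8,2,3,1,34, …], period ℓ=8 (even) → k=7
step 0: (17, 1)  from 17·(1,0) + (0,1)
step 1: (18, 1)  from 1·(17,1) + (1,0)
step 2: (71, 4)  from 3·(18,1) + (17,1)
step 3: (160, 9)  from 2·(71,4) + (18,1)
step 4: (1351, 76)  from 8·(160,9) + (71,4)
step 5: (2862, 161)  from 2·(1351,76) + (160,9)
step 6: (9937, 559)  from 3·(2862,161) + (1351,76)
step 7: (12799, 720)  from 1·(9937,559) + (2862,161)
(x₁, y₁) = (12799, 720);  12799² − 316·720² = 1 ✓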